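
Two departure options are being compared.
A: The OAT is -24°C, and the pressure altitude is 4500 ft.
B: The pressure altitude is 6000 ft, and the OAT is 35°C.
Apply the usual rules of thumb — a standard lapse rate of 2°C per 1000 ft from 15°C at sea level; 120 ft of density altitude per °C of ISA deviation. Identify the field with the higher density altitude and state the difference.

B by 8940 ft

A: ISA temp = 6°C, deviation -30°C, DA = 4500 + 120 × (-30) = 900 ft.
B: ISA temp = 3°C, deviation +32°C, DA = 6000 + 120 × 32 = 9840 ft.
B is higher by 9840 − 900 = 8940 ft.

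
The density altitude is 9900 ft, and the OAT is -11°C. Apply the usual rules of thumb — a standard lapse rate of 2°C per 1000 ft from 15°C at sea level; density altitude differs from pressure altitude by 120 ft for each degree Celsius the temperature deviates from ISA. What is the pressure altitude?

10500 ft

DA = PA + 120 × (OAT − (15 − 2·PA/1000)) = PA + 120·OAT − 1800 + 0.24·PA = 1.24·PA + 120·OAT − 1800.
So 1.24·PA = 9900 − 120 × (-11) + 1800 = 13020.
PA = 13020 / 1.24 = 10500 ft.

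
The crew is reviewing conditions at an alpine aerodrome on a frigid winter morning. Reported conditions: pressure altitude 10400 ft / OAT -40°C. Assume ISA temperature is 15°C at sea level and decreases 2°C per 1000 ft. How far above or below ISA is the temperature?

ISA temperature at 10400 ft = 15 − 2 × (10400/1000) = -5.8°C.
Deviation = OAT − ISA = -40 − (-5.8) = -34.2°C.

ISA-34.2°C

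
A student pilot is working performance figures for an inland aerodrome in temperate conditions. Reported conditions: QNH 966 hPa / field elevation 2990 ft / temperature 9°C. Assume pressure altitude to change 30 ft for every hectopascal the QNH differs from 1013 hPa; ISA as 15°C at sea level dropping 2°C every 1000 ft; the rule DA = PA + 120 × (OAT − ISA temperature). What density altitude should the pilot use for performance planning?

Pressure altitude = 2990 + (1013 − 966) × 30 = 2990 + (+1410) = 4400 ft.
ISA temperature at 4400 ft = 15 − 2 × (4400/1000) = 6.2°C.
ISA deviation = 9 − 6.2 = +2.8°C.
Density altitude = 4400 + 120 × (2.8) = 4736 ft.

4736 ft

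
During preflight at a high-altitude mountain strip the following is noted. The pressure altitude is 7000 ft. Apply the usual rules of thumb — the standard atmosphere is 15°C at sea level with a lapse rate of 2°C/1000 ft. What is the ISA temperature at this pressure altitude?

1°C

ISA temperature = 15 − 2 × (7000/1000) = 15 − 14 = 1°C.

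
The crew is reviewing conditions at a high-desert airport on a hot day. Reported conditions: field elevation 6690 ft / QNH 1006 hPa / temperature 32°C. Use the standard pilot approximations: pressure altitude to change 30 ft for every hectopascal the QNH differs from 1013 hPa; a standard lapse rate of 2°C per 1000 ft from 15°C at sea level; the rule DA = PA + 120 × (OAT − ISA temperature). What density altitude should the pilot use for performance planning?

Pressure altitude = 6690 + (1013 − 1006) × 30 = 6690 + (+210) = 6900 ft.
ISA temperature at 6900 ft = 15 − 2 × (6900/1000) = 1.2°C.
ISA deviation = 32 − 1.2 = +30.8°C.
Density altitude = 6900 + 120 × (30.8) = 10596 ft.

10596 ft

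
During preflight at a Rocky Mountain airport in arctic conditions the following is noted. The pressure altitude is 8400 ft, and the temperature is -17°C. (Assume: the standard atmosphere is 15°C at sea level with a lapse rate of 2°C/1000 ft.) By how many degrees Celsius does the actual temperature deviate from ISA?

ISA temperature at 8400 ft = 15 − 2 × (8400/1000) = -1.8°C.
Deviation = OAT − ISA = -17 − (-1.8) = -15.2°C.

ISA-15.2°C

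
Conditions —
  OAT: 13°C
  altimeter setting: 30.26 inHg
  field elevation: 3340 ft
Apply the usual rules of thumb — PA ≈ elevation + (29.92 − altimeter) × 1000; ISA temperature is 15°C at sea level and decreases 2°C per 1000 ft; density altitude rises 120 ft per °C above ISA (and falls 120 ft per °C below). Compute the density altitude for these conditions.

3480 ft

Pressure altitude = 3340 + (29.92 − 30.26) × 1000 = 3340 + (-340) = 3000 ft.
ISA temperature at 3000 ft = 15 − 2 × (3000/1000) = 9°C.
ISA deviation = 13 − 9 = +4°C.
Density altitude = 3000 + 120 × (4) = 3480 ft.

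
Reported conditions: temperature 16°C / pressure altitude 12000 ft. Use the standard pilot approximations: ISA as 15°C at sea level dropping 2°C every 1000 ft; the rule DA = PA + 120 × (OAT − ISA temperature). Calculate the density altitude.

ISA temperature at 12000 ft = 15 − 2 × (12000/1000) = -9°C.
ISA deviation = 16 − (-9) = +25°C.
Density altitude = 12000 + 120 × (25) = 12000 + (+3000) = 15000 ft.

15000 ft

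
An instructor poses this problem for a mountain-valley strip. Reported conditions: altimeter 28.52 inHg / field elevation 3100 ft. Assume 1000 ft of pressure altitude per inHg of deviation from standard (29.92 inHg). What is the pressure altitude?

Pressure correction = (29.92 − 28.52) × 1000 = +1400 ft.
Pressure altitude = 3100 + (+1400) = 4500 ft.

4500 ft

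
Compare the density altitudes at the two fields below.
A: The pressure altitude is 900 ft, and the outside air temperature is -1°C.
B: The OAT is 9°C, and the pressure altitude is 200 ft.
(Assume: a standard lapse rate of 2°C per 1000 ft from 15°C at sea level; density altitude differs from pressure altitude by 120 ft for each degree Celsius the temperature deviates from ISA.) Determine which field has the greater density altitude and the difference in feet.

B by 332 ft

A: ISA temp = 13.2°C, deviation -14.2°C, DA = 900 + 120 × (-14.2) = -804 ft.
B: ISA temp = 14.6°C, deviation -5.6°C, DA = 200 + 120 × (-5.6) = -472 ft.
B is higher by -472 − (-804) = 332 ft.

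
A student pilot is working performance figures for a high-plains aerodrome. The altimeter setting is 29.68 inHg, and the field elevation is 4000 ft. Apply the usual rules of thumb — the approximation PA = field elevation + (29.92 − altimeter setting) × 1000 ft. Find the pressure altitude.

Pressure correction = (29.92 − 29.68) × 1000 = +240 ft.
Pressure altitude = 4000 + (+240) = 4240 ft.

4240 ft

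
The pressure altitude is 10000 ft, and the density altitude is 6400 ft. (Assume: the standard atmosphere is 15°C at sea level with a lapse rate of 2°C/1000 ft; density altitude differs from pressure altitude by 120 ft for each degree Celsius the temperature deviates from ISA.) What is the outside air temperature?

-35°C

Density altitude − pressure altitude = 6400 − 10000 = -3600 ft.
At 120 ft/°C that is an ISA deviation of -3600/120 = -30°C.
ISA temperature at 10000 ft = 15 − 2 × (10000/1000) = -5°C.
OAT = ISA + deviation = -5 + (-30) = -35°C.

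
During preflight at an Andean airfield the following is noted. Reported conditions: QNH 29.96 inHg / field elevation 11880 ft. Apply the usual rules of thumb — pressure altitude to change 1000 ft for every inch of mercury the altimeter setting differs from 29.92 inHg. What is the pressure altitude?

Pressure correction = (29.92 − 29.96) × 1000 = -40 ft.
Pressure altitude = 11880 + (-40) = 11840 ft.

11840 ft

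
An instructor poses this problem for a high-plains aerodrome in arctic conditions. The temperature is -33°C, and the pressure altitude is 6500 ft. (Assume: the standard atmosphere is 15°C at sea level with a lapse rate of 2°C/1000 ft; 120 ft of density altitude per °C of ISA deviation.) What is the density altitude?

ISA temperature at 6500 ft = 15 − 2 × (6500/1000) = 2°C.
ISA deviation = -33 − 2 = -35°C.
Density altitude = 6500 + 120 × (-35) = 6500 + (-4200) = 2300 ft.

2300 ft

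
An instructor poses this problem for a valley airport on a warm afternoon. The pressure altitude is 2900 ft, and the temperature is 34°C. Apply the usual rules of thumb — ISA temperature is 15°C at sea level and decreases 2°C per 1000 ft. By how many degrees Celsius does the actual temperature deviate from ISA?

ISA+24.8°C

ISA temperature at 2900 ft = 15 − 2 × (2900/1000) = 9.2°C.
Deviation = OAT − ISA = 34 − 9.2 = +24.8°C.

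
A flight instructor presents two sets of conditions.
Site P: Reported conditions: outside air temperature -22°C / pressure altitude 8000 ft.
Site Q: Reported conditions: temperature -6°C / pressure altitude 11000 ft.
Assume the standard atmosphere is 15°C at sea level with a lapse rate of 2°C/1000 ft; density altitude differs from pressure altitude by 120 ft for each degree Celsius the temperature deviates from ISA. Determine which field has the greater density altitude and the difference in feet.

Site P: ISA temp = -1°C, deviation -21°C, DA = 8000 + 120 × (-21) = 5480 ft.
Site Q: ISA temp = -7°C, deviation +1°C, DA = 11000 + 120 × 1 = 11120 ft.
Site Q is higher by 11120 − 5480 = 5640 ft.

Site Q by 5640 ft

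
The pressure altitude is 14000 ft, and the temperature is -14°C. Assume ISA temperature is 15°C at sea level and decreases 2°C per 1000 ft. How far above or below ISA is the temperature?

ISA-1°C

ISA temperature at 14000 ft = 15 − 2 × (14000/1000) = -13°C.
Deviation = OAT − ISA = -14 − (-13) = -1°C.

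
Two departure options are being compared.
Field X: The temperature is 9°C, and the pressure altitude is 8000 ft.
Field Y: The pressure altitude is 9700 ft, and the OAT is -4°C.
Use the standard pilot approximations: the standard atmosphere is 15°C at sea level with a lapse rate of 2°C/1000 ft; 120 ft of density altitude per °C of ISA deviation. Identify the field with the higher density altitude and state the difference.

Field X: ISA temp = -1°C, deviation +10°C, DA = 8000 + 120 × 10 = 9200 ft.
Field Y: ISA temp = -4.4°C, deviation +0.4°C, DA = 9700 + 120 × 0.4 = 9748 ft.
Field Y is higher by 9748 − 9200 = 548 ft.

Field Y by 548 ft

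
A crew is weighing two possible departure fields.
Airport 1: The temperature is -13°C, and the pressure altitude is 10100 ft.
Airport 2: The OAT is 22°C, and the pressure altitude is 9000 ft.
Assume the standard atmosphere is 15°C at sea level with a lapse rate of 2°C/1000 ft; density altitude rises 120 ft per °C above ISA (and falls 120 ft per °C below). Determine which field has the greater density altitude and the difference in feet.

Airport 1: ISA temp = -5.2°C, deviation -7.8°C, DA = 10100 + 120 × (-7.8) = 9164 ft.
Airport 2: ISA temp = -3°C, deviation +25°C, DA = 9000 + 120 × 25 = 12000 ft.
Airport 2 is higher by 12000 − 9164 = 2836 ft.

Airport 2 by 2836 ft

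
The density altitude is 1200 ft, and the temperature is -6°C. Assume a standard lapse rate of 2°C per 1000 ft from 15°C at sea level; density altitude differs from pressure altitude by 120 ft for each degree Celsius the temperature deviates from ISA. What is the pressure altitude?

DA = PA + 120 × (OAT − (15 − 2·PA/1000)) = PA + 120·OAT − 1800 + 0.24·PA = 1.24·PA + 120·OAT − 1800.
So 1.24·PA = 1200 − 120 × (-6) + 1800 = 3720.
PA = 3720 / 1.24 = 3000 ft.

3000 ft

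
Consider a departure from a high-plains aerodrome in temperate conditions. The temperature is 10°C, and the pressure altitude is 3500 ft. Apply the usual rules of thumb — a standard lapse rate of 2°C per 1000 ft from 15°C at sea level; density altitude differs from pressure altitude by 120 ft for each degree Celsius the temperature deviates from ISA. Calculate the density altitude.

ISA temperature at 3500 ft = 15 − 2 × (3500/1000) = 8°C.
ISA deviation = 10 − 8 = +2°C.
Density altitude = 3500 + 120 × (2) = 3500 + (+240) = 3740 ft.

3740 ft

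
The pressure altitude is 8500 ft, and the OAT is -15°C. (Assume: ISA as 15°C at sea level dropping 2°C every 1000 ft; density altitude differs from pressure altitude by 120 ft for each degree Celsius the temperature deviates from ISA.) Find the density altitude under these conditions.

6940 ft

ISA temperature at 8500 ft = 15 − 2 × (8500/1000) = -2°C.
ISA deviation = -15 − (-2) = -13°C.
Density altitude = 8500 + 120 × (-13) = 8500 + (-1560) = 6940 ft.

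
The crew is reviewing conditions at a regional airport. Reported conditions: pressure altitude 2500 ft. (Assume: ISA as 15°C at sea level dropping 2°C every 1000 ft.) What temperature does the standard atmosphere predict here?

10°C

ISA temperature = 15 − 2 × (2500/1000) = 15 − 5 = 10°C.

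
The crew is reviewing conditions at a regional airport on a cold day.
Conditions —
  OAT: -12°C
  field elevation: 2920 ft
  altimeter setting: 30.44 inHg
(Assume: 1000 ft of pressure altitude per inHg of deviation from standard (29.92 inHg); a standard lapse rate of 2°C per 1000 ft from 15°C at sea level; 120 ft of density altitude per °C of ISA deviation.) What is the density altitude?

-264 ft

Pressure altitude = 2920 + (29.92 − 30.44) × 1000 = 2920 + (-520) = 2400 ft.
ISA temperature at 2400 ft = 15 − 2 × (2400/1000) = 10.2°C.
ISA deviation = -12 − 10.2 = -22.2°C.
Density altitude = 2400 + 120 × (-22.2) = -264 ft.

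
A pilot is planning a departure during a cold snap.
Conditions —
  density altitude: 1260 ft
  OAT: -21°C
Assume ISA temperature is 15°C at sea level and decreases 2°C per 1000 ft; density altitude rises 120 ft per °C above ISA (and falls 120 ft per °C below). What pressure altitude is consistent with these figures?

4500 ft

DA = PA + 120 × (OAT − (15 − 2·PA/1000)) = PA + 120·OAT − 1800 + 0.24·PA = 1.24·PA + 120·OAT − 1800.
So 1.24·PA = 1260 − 120 × (-21) + 1800 = 5580.
PA = 5580 / 1.24 = 4500 ft.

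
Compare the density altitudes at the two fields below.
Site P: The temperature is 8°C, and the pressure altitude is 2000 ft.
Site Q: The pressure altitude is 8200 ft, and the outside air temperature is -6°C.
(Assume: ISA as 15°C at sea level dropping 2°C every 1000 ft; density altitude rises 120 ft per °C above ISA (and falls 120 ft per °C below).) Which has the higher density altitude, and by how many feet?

Site Q by 6008 ft

Site P: ISA temp = 11°C, deviation -3°C, DA = 2000 + 120 × (-3) = 1640 ft.
Site Q: ISA temp = -1.4°C, deviation -4.6°C, DA = 8200 + 120 × (-4.6) = 7648 ft.
Site Q is higher by 7648 − 1640 = 6008 ft.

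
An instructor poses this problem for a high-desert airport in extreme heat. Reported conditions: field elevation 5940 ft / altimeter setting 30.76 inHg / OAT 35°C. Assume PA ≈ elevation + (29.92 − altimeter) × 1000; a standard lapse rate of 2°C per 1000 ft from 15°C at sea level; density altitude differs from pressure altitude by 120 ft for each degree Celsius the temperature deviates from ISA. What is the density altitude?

Pressure altitude = 5940 + (29.92 − 30.76) × 1000 = 5940 + (-840) = 5100 ft.
ISA temperature at 5100 ft = 15 − 2 × (5100/1000) = 4.8°C.
ISA deviation = 35 − 4.8 = +30.2°C.
Density altitude = 5100 + 120 × (30.2) = 8724 ft.

8724 ft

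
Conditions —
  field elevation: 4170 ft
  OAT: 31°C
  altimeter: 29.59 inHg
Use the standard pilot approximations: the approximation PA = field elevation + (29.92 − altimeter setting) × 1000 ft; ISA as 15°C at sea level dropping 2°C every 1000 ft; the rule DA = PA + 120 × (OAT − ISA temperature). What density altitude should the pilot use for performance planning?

7500 ft

Pressure altitude = 4170 + (29.92 − 29.59) × 1000 = 4170 + (+330) = 4500 ft.
ISA temperature at 4500 ft = 15 − 2 × (4500/1000) = 6°C.
ISA deviation = 31 − 6 = +25°C.
Density altitude = 4500 + 120 × (25) = 7500 ft.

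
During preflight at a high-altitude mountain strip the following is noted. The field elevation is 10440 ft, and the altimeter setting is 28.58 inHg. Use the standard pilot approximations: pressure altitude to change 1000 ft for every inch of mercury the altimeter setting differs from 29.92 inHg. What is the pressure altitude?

Pressure correction = (29.92 − 28.58) × 1000 = +1340 ft.
Pressure altitude = 10440 + (+1340) = 11780 ft.

11780 ft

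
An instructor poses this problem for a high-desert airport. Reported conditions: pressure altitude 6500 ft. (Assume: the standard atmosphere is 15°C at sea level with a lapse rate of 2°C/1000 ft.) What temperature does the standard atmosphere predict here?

2°C

ISA temperature = 15 − 2 × (6500/1000) = 15 − 13 = 2°C.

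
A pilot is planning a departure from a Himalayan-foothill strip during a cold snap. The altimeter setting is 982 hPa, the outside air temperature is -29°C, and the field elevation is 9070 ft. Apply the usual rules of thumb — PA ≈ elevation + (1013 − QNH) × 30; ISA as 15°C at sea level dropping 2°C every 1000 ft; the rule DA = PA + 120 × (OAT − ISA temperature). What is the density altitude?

7120 ft

Pressure altitude = 9070 + (1013 − 982) × 30 = 9070 + (+930) = 10000 ft.
ISA temperature at 10000 ft = 15 − 2 × (10000/1000) = -5°C.
ISA deviation = -29 − (-5) = -24°C.
Density altitude = 10000 + 120 × (-24) = 7120 ft.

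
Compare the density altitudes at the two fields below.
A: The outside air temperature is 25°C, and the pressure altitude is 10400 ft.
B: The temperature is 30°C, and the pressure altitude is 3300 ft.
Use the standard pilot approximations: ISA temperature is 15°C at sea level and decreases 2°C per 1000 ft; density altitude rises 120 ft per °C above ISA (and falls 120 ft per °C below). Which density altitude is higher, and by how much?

A by 8204 ft

A: ISA temp = -5.8°C, deviation +30.8°C, DA = 10400 + 120 × 30.8 = 14096 ft.
B: ISA temp = 8.4°C, deviation +21.6°C, DA = 3300 + 120 × 21.6 = 5892 ft.
A is higher by 14096 − 5892 = 8204 ft.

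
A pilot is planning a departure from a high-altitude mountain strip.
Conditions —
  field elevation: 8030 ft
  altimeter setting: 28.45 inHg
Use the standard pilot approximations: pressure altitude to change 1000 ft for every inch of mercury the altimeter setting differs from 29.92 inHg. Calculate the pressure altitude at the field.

Pressure correction = (29.92 − 28.45) × 1000 = +1470 ft.
Pressure altitude = 8030 + (+1470) = 9500 ft.

9500 ft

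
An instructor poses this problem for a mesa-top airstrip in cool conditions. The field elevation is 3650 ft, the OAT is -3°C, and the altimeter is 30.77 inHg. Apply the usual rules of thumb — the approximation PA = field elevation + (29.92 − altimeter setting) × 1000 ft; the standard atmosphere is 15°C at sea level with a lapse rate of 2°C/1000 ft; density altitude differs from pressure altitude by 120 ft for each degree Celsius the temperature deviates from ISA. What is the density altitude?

1312 ft

Pressure altitude = 3650 + (29.92 − 30.77) × 1000 = 3650 + (-850) = 2800 ft.
ISA temperature at 2800 ft = 15 − 2 × (2800/1000) = 9.4°C.
ISA deviation = -3 − 9.4 = -12.4°C.
Density altitude = 2800 + 120 × (-12.4) = 1312 ft.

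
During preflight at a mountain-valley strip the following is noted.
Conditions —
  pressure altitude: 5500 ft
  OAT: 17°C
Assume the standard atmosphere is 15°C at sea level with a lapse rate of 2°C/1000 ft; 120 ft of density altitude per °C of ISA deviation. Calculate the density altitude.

7060 ft

ISA temperature at 5500 ft = 15 − 2 × (5500/1000) = 4°C.
ISA deviation = 17 − 4 = +13°C.
Density altitude = 5500 + 120 × (13) = 5500 + (+1560) = 7060 ft.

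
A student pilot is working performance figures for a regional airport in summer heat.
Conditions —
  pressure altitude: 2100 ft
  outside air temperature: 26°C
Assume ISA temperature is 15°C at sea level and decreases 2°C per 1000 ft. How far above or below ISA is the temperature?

ISA+15.2°C

ISA temperature at 2100 ft = 15 − 2 × (2100/1000) = 10.8°C.
Deviation = OAT − ISA = 26 − 10.8 = +15.2°C.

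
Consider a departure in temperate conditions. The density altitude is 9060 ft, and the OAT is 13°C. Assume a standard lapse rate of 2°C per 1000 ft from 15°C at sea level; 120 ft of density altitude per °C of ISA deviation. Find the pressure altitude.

7500 ft

DA = PA + 120 × (OAT − (15 − 2·PA/1000)) = PA + 120·OAT − 1800 + 0.24·PA = 1.24·PA + 120·OAT − 1800.
So 1.24·PA = 9060 − 120 × 13 + 1800 = 9300.
PA = 9300 / 1.24 = 7500 ft.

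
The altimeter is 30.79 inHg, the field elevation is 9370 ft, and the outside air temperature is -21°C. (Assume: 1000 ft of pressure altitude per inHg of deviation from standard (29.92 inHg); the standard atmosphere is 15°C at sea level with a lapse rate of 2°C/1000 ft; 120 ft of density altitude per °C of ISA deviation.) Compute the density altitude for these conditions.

Pressure altitude = 9370 + (29.92 − 30.79) × 1000 = 9370 + (-870) = 8500 ft.
ISA temperature at 8500 ft = 15 − 2 × (8500/1000) = -2°C.
ISA deviation = -21 − (-2) = -19°C.
Density altitude = 8500 + 120 × (-19) = 6220 ft.

6220 ft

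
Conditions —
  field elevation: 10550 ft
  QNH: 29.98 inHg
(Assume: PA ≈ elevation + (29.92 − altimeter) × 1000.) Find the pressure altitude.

10490 ft

Pressure correction = (29.92 − 29.98) × 1000 = -60 ft.
Pressure altitude = 10550 + (-60) = 10490 ft.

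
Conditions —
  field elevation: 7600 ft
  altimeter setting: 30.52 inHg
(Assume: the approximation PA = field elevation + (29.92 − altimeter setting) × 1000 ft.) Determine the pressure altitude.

7000 ft

Pressure correction = (29.92 − 30.52) × 1000 = -600 ft.
Pressure altitude = 7600 + (-600) = 7000 ft.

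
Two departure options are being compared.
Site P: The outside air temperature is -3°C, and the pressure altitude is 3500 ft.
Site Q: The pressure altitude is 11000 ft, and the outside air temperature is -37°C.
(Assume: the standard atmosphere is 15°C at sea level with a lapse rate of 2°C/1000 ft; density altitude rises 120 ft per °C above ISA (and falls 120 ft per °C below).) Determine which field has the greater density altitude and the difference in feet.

Site Q by 5220 ft

Site P: ISA temp = 8°C, deviation -11°C, DA = 3500 + 120 × (-11) = 2180 ft.
Site Q: ISA temp = -7°C, deviation -30°C, DA = 11000 + 120 × (-30) = 7400 ft.
Site Q is higher by 7400 − 2180 = 5220 ft.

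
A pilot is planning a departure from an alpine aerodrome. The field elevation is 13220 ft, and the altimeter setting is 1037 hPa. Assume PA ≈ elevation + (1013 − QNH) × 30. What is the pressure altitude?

Pressure correction = (1013 − 1037) × 30 = -720 ft.
Pressure altitude = 13220 + (-720) = 12500 ft.

12500 ft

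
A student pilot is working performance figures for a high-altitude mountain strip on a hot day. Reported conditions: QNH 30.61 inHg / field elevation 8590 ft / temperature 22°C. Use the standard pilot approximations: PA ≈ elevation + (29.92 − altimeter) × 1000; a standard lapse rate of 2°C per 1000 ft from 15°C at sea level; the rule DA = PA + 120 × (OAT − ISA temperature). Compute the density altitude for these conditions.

10636 ft

Pressure altitude = 8590 + (29.92 − 30.61) × 1000 = 8590 + (-690) = 7900 ft.
ISA temperature at 7900 ft = 15 − 2 × (7900/1000) = -0.8°C.
ISA deviation = 22 − (-0.8) = +22.8°C.
Density altitude = 7900 + 120 × (22.8) = 10636 ft.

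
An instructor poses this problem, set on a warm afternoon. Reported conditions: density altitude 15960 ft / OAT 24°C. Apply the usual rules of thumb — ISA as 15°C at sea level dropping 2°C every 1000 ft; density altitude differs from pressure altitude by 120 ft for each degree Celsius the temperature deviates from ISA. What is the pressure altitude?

DA = PA + 120 × (OAT − (15 − 2·PA/1000)) = PA + 120·OAT − 1800 + 0.24·PA = 1.24·PA + 120·OAT − 1800.
So 1.24·PA = 15960 − 120 × 24 + 1800 = 14880.
PA = 14880 / 1.24 = 12000 ft.

12000 ft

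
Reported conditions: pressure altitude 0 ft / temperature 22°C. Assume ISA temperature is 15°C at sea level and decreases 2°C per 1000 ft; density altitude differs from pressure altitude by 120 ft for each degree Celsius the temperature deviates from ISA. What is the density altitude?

840 ft

ISA temperature at 0 ft = 15 − 2 × (0/1000) = 15°C.
ISA deviation = 22 − 15 = +7°C.
Density altitude = 0 + 120 × (7) = 0 + (+840) = 840 ft.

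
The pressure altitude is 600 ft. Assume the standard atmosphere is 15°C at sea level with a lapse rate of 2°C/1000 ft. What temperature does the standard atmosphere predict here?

13.8°C

ISA temperature = 15 − 2 × (600/1000) = 15 − 1.2 = 13.8°C.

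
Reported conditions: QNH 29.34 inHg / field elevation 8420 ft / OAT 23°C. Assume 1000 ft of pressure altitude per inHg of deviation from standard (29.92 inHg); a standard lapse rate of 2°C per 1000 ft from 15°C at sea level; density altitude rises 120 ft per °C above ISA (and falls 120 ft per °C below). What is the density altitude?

12120 ft

Pressure altitude = 8420 + (29.92 − 29.34) × 1000 = 8420 + (+580) = 9000 ft.
ISA temperature at 9000 ft = 15 − 2 × (9000/1000) = -3°C.
ISA deviation = 23 − (-3) = +26°C.
Density altitude = 9000 + 120 × (26) = 12120 ft.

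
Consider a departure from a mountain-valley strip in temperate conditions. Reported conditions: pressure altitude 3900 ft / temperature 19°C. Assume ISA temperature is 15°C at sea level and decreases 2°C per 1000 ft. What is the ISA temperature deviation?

ISA+11.8°C

ISA temperature at 3900 ft = 15 − 2 × (3900/1000) = 7.2°C.
Deviation = OAT − ISA = 19 − 7.2 = +11.8°C.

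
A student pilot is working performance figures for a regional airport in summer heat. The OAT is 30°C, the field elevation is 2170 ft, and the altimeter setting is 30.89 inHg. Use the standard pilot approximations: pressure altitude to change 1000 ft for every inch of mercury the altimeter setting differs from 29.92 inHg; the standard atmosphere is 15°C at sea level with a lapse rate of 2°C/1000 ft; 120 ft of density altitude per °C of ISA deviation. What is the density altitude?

Pressure altitude = 2170 + (29.92 − 30.89) × 1000 = 2170 + (-970) = 1200 ft.
ISA temperature at 1200 ft = 15 − 2 × (1200/1000) = 12.6°C.
ISA deviation = 30 − 12.6 = +17.4°C.
Density altitude = 1200 + 120 × (17.4) = 3288 ft.

3288 ft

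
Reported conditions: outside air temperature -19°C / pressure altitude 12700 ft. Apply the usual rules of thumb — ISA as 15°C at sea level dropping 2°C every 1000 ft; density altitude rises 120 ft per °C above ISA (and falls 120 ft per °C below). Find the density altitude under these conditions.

ISA temperature at 12700 ft = 15 − 2 × (12700/1000) = -10.4°C.
ISA deviation = -19 − (-10.4) = -8.6°C.
Density altitude = 12700 + 120 × (-8.6) = 12700 + (-1032) = 11668 ft.

11668 ft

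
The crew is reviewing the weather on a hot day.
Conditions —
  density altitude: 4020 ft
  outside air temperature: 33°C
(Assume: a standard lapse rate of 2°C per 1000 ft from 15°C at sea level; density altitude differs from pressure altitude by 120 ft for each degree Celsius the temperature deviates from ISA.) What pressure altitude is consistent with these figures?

1500 ft

DA = PA + 120 × (OAT − (15 − 2·PA/1000)) = PA + 120·OAT − 1800 + 0.24·PA = 1.24·PA + 120·OAT − 1800.
So 1.24·PA = 4020 − 120 × 33 + 1800 = 1860.
PA = 1860 / 1.24 = 1500 ft.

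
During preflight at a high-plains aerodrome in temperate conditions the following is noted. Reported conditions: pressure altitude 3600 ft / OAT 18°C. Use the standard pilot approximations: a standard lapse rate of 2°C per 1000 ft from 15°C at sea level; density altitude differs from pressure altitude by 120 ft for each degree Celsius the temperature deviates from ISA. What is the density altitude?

4824 ft

ISA temperature at 3600 ft = 15 − 2 × (3600/1000) = 7.8°C.
ISA deviation = 18 − 7.8 = +10.2°C.
Density altitude = 3600 + 120 × (10.2) = 3600 + (+1224) = 4824 ft.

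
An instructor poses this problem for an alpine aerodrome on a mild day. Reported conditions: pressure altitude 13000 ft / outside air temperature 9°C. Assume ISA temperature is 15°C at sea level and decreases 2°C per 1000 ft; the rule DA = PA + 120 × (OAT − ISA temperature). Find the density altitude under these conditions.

15400 ft

ISA temperature at 13000 ft = 15 − 2 × (13000/1000) = -11°C.
ISA deviation = 9 − (-11) = +20°C.
Density altitude = 13000 + 120 × (20) = 13000 + (+2400) = 15400 ft.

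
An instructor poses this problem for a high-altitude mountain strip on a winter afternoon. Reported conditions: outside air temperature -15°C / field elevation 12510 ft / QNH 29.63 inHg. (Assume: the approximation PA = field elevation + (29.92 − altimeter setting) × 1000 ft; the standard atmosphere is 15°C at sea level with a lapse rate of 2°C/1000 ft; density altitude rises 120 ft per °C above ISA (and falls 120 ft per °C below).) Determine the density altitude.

Pressure altitude = 12510 + (29.92 − 29.63) × 1000 = 12510 + (+290) = 12800 ft.
ISA temperature at 12800 ft = 15 − 2 × (12800/1000) = -10.6°C.
ISA deviation = -15 − (-10.6) = -4.4°C.
Density altitude = 12800 + 120 × (-4.4) = 12272 ft.

12272 ft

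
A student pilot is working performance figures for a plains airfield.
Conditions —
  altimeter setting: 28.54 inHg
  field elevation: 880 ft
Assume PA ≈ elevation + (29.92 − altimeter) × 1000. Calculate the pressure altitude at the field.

Pressure correction = (29.92 − 28.54) × 1000 = +1380 ft.
Pressure altitude = 880 + (+1380) = 2260 ft.

2260 ft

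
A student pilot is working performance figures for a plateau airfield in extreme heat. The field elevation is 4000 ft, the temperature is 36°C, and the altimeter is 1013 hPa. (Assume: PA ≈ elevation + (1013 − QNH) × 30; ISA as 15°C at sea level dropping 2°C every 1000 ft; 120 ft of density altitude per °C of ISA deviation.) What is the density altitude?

Pressure altitude = 4000 + (1013 − 1013) × 30 = 4000 + (0) = 4000 ft.
ISA temperature at 4000 ft = 15 − 2 × (4000/1000) = 7°C.
ISA deviation = 36 − 7 = +29°C.
Density altitude = 4000 + 120 × (29) = 7480 ft.

7480 ft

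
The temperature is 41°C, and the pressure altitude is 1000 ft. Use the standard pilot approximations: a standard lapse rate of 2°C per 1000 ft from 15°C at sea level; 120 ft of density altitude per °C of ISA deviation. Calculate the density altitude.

ISA temperature at 1000 ft = 15 − 2 × (1000/1000) = 13°C.
ISA deviation = 41 − 13 = +28°C.
Density altitude = 1000 + 120 × (28) = 1000 + (+3360) = 4360 ft.

4360 ft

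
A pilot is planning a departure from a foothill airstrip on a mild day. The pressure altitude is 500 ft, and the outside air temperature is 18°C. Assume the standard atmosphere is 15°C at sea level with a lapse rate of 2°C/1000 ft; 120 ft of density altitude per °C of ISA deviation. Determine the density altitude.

ISA temperature at 500 ft = 15 − 2 × (500/1000) = 14°C.
ISA deviation = 18 − 14 = +4°C.
Density altitude = 500 + 120 × (4) = 500 + (+480) = 980 ft.

980 ft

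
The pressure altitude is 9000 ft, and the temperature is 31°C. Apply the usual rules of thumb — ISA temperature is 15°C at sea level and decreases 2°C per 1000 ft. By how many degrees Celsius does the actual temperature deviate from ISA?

ISA temperature at 9000 ft = 15 − 2 × (9000/1000) = -3°C.
Deviation = OAT − ISA = 31 − (-3) = +34°C.

ISA+34°C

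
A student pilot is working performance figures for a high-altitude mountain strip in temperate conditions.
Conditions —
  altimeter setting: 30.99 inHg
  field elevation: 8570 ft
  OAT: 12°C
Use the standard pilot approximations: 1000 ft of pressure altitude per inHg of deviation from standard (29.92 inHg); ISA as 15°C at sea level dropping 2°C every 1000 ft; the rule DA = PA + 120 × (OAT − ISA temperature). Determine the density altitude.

8940 ft

Pressure altitude = 8570 + (29.92 − 30.99) × 1000 = 8570 + (-1070) = 7500 ft.
ISA temperature at 7500 ft = 15 − 2 × (7500/1000) = 0°C.
ISA deviation = 12 − 0 = +12°C.
Density altitude = 7500 + 120 × (12) = 8940 ft.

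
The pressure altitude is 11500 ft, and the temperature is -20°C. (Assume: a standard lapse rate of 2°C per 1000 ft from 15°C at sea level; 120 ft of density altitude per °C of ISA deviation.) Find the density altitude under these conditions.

ISA temperature at 11500 ft = 15 − 2 × (11500/1000) = -8°C.
ISA deviation = -20 − (-8) = -12°C.
Density altitude = 11500 + 120 × (-12) = 11500 + (-1440) = 10060 ft.

10060 ft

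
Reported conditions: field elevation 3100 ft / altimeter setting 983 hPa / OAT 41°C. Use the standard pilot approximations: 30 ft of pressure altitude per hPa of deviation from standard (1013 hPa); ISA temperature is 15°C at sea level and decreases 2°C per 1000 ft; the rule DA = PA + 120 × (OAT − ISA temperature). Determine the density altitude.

Pressure altitude = 3100 + (1013 − 983) × 30 = 3100 + (+900) = 4000 ft.
ISA temperature at 4000 ft = 15 − 2 × (4000/1000) = 7°C.
ISA deviation = 41 − 7 = +34°C.
Density altitude = 4000 + 120 × (34) = 8080 ft.

8080 ft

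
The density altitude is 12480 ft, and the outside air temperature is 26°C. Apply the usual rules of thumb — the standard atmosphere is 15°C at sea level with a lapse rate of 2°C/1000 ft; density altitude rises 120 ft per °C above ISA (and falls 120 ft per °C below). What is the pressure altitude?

DA = PA + 120 × (OAT − (15 − 2·PA/1000)) = PA + 120·OAT − 1800 + 0.24·PA = 1.24·PA + 120·OAT − 1800.
So 1.24·PA = 12480 − 120 × 26 + 1800 = 11160.
PA = 11160 / 1.24 = 9000 ft.

9000 ft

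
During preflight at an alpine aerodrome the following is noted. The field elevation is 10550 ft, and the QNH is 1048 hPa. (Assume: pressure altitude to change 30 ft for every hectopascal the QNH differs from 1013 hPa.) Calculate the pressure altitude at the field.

9500 ft

Pressure correction = (1013 − 1048) × 30 = -1050 ft.
Pressure altitude = 10550 + (-1050) = 9500 ft.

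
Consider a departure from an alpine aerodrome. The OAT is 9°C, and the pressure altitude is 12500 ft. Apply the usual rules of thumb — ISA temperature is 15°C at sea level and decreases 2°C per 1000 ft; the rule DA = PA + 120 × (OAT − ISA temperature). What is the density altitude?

14780 ft

ISA temperature at 12500 ft = 15 − 2 × (12500/1000) = -10°C.
ISA deviation = 9 − (-10) = +19°C.
Density altitude = 12500 + 120 × (19) = 12500 + (+2280) = 14780 ft.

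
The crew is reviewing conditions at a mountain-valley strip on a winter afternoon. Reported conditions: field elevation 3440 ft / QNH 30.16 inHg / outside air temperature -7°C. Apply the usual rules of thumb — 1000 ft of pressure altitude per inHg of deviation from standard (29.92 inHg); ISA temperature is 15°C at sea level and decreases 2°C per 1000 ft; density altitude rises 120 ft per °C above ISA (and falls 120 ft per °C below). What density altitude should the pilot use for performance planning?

1328 ft

Pressure altitude = 3440 + (29.92 − 30.16) × 1000 = 3440 + (-240) = 3200 ft.
ISA temperature at 3200 ft = 15 − 2 × (3200/1000) = 8.6°C.
ISA deviation = -7 − 8.6 = -15.6°C.
Density altitude = 3200 + 120 × (-15.6) = 1328 ft.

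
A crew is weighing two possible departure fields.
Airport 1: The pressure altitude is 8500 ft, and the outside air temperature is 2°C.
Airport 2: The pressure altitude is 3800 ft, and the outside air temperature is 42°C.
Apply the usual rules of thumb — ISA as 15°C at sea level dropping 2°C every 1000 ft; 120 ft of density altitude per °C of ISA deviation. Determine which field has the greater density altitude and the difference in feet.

Airport 1: ISA temp = -2°C, deviation +4°C, DA = 8500 + 120 × 4 = 8980 ft.
Airport 2: ISA temp = 7.4°C, deviation +34.6°C, DA = 3800 + 120 × 34.6 = 7952 ft.
Airport 1 is higher by 8980 − 7952 = 1028 ft.

Airport 1 by 1028 ft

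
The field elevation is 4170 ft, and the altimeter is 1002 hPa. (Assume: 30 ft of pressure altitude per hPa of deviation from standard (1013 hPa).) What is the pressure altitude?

4500 ft

Pressure correction = (1013 − 1002) × 30 = +330 ft.
Pressure altitude = 4170 + (+330) = 4500 ft.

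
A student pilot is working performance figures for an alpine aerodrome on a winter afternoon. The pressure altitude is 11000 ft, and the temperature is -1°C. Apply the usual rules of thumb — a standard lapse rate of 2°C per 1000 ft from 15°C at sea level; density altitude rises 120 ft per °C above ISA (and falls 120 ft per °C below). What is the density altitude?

11720 ft

ISA temperature at 11000 ft = 15 − 2 × (11000/1000) = -7°C.
ISA deviation = -1 − (-7) = +6°C.
Density altitude = 11000 + 120 × (6) = 11000 + (+720) = 11720 ft.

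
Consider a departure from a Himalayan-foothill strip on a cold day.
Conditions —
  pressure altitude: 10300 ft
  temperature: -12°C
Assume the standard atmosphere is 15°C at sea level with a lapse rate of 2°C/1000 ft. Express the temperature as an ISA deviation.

ISA-6.4°C

ISA temperature at 10300 ft = 15 − 2 × (10300/1000) = -5.6°C.
Deviation = OAT − ISA = -12 − (-5.6) = -6.4°C.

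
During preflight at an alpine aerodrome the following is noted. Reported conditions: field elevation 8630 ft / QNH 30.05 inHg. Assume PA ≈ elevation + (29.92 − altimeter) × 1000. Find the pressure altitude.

8500 ft

Pressure correction = (29.92 − 30.05) × 1000 = -130 ft.
Pressure altitude = 8630 + (-130) = 8500 ft.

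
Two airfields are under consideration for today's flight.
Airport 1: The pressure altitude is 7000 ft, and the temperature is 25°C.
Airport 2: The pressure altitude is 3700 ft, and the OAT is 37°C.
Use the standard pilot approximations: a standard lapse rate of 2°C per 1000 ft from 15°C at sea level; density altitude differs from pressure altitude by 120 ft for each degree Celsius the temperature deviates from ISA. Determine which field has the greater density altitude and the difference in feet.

Airport 1: ISA temp = 1°C, deviation +24°C, DA = 7000 + 120 × 24 = 9880 ft.
Airport 2: ISA temp = 7.6°C, deviation +29.4°C, DA = 3700 + 120 × 29.4 = 7228 ft.
Airport 1 is higher by 9880 − 7228 = 2652 ft.

Airport 1 by 2652 ft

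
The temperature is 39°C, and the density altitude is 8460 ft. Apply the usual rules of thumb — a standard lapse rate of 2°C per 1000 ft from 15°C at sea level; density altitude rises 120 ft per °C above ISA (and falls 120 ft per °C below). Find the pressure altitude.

DA = PA + 120 × (OAT − (15 − 2·PA/1000)) = PA + 120·OAT − 1800 + 0.24·PA = 1.24·PA + 120·OAT − 1800.
So 1.24·PA = 8460 − 120 × 39 + 1800 = 5580.
PA = 5580 / 1.24 = 4500 ft.

4500 ft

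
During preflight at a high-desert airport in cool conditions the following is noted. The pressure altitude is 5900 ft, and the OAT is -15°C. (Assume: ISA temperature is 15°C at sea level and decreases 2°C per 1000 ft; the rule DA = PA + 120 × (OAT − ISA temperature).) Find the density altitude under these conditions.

ISA temperature at 5900 ft = 15 − 2 × (5900/1000) = 3.2°C.
ISA deviation = -15 − 3.2 = -18.2°C.
Density altitude = 5900 + 120 × (-18.2) = 5900 + (-2184) = 3716 ft.

3716 ft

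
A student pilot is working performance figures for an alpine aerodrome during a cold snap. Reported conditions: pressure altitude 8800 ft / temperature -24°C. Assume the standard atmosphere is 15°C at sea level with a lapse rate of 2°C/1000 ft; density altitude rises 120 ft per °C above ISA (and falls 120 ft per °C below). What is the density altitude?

ISA temperature at 8800 ft = 15 − 2 × (8800/1000) = -2.6°C.
ISA deviation = -24 − (-2.6) = -21.4°C.
Density altitude = 8800 + 120 × (-21.4) = 8800 + (-2568) = 6232 ft.

6232 ft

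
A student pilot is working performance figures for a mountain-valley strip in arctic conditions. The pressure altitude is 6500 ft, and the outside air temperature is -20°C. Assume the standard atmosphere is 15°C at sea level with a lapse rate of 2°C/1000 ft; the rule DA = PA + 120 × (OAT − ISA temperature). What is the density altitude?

3860 ft

ISA temperature at 6500 ft = 15 − 2 × (6500/1000) = 2°C.
ISA deviation = -20 − 2 = -22°C.
Density altitude = 6500 + 120 × (-22) = 6500 + (-2640) = 3860 ft.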